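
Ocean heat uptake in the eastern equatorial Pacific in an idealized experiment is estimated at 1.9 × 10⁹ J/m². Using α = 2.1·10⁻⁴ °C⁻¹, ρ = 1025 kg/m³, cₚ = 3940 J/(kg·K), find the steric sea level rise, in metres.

Δh = αQ/(ρcₚ) = 2.1×10⁻⁴ × 1.9×10⁹ / (1025 × 3940) ≈ 0.098799 m

0.0988 m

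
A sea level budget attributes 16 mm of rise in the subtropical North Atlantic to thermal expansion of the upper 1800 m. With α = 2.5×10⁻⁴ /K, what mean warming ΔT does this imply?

about 0.0356 °C

ΔT = Δh/(αH) = 0.016 / (2.5×10⁻⁴ × 1800) ≈ 0.03556 °C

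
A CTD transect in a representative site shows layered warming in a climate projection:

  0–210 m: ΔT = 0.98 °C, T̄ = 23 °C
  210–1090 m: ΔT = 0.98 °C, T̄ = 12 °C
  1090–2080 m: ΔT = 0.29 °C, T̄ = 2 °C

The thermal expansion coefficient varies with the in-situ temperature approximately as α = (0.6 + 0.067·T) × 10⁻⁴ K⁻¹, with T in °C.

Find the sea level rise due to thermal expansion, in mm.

Δh = 186 mm

Layer 1: α = (0.6 + 0.067×23)×10⁻⁴ = 2.141×10⁻⁴ K⁻¹
Layer 2: α = (0.6 + 0.067×12)×10⁻⁴ = 1.404×10⁻⁴ K⁻¹
Layer 3: α = (0.6 + 0.067×2)×10⁻⁴ = 0.734×10⁻⁴ K⁻¹
210 × 2.141×10⁻⁴ × 0.98 = 0.04406178 m
Layer 2: 880 × 1.404×10⁻⁴ × 0.98 = 0.12108096 m
1090–2080 m: 0.734×10⁻⁴ × 0.29 × 990 = 0.02107314 m
Δh = 0.04406178 + 0.12108096 + 0.02107314 = 0.18621588 m ≈ 186 mm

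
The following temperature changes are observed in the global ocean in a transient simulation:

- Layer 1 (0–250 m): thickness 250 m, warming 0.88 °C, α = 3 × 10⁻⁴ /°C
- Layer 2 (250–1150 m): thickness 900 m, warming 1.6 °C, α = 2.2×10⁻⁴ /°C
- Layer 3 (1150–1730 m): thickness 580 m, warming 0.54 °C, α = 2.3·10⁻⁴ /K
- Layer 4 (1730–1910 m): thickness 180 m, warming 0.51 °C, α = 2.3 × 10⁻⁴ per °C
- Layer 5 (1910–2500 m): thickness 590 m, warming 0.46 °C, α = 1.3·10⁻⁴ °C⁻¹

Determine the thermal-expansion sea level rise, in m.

Layer 1: 0.88 × 250 × 3×10⁻⁴ = 0.06600 m
2.2×10⁻⁴ × 1.6 × 900 = 0.31680 m
580 × 0.54 × 2.3×10⁻⁴ = 0.072036 m
1730–1910 m: 2.3×10⁻⁴ × 180 × 0.51 = 0.021114 m
1.3×10⁻⁴ × 0.46 × 590 = 0.035282 m
Δh = 0.06600 + 0.31680 + 0.072036 + 0.021114 + 0.035282 = 0.511232 m

Δh = 0.511 m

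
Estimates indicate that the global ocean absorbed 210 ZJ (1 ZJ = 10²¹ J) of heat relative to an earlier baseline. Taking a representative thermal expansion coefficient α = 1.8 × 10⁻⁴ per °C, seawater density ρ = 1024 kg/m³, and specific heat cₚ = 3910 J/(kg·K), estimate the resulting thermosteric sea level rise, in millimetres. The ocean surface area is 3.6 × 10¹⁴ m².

26.2 mm

Per unit area: Q = 210×10²¹ / (3.6×10¹⁴) ≈ 5.833×10⁸ J/m²
Δh = αQ/(ρcₚ) = 1.8×10⁻⁴ × 5.833×10⁸ / (1024 × 3910) ≈ 0.026223 m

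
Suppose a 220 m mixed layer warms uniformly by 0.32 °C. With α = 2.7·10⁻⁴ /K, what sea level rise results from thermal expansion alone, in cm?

Δh = αΔT·H = 2.7×10⁻⁴ × 0.32 × 220 = 0.019008 m

about 1.9 cm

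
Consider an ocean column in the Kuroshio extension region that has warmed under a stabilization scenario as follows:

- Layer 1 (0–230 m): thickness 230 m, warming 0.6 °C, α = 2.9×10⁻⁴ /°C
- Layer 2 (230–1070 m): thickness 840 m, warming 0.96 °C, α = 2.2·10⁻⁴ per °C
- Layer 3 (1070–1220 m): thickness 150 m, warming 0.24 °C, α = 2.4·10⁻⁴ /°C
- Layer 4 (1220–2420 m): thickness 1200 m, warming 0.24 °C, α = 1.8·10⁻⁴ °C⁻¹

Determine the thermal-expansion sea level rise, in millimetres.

Layer 1: 230 × 0.6 × 2.9×10⁻⁴ = 0.04002 m
840 × 0.96 × 2.2×10⁻⁴ = 0.177408 m
Layer 3: 2.4×10⁻⁴ × 0.24 × 150 = 0.00864 m
1.8×10⁻⁴ × 1200 × 0.24 = 0.05184 m
Δh = 0.04002 + 0.177408 + 0.00864 + 0.05184 = 0.277908 m

280 mm of thermosteric rise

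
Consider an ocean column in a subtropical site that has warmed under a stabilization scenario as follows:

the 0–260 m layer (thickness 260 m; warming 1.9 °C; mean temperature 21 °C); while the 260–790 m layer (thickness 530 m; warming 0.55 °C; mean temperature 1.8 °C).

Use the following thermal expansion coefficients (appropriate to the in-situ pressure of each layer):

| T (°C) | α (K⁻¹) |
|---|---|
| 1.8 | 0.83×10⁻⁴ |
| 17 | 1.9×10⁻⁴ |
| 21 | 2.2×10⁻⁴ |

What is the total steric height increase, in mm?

Layer 1 at 21 °C → α = 2.2×10⁻⁴ K⁻¹
Layer 2 at 1.8 °C → α = 0.83×10⁻⁴ K⁻¹
1.9 × 260 × 2.2×10⁻⁴ = 0.10868 m
260–790 m: 530 × 0.55 × 0.83×10⁻⁴ = 0.0241945 m
Δh = 0.10868 + 0.0241945 = 0.1328745 m ≈ 133 mm

about 133 mm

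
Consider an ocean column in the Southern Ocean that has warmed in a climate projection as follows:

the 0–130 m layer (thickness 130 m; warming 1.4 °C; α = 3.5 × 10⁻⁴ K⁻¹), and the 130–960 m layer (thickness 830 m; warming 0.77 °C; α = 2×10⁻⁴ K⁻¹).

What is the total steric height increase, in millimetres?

3.5×10⁻⁴ × 130 × 1.4 = 0.06370 m
130–960 m: 0.77 × 2×10⁻⁴ × 830 = 0.12782 m
Δh = 0.06370 + 0.12782 = 0.19152 m

190 mm of thermosteric rise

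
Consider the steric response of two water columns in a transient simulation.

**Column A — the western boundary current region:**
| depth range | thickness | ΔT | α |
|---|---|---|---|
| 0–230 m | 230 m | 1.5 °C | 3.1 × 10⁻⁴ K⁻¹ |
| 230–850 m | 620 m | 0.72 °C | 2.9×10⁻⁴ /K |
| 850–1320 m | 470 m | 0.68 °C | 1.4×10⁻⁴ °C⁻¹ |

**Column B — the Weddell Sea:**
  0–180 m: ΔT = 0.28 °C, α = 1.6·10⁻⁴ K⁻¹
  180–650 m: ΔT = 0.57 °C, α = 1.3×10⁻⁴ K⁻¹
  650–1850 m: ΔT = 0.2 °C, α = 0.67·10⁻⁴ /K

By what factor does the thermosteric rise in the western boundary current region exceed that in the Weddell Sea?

A 3.1×10⁻⁴ × 230 × 1.5 = 0.10695 m
A 230–850 m: 2.9×10⁻⁴ × 0.72 × 620 = 0.129456 m
A 470 × 0.68 × 1.4×10⁻⁴ = 0.044744 m
A total: 0.28115 m
B 1.6×10⁻⁴ × 0.28 × 180 = 0.008064 m
B 180–650 m: 0.57 × 1.3×10⁻⁴ × 470 = 0.034827 m
B 650–1850 m: 0.2 × 0.67×10⁻⁴ × 1200 = 0.01608 m
B total: 0.058971 m
Ratio: 0.28115 / 0.058971 ≈ 4.768

a factor of 4.77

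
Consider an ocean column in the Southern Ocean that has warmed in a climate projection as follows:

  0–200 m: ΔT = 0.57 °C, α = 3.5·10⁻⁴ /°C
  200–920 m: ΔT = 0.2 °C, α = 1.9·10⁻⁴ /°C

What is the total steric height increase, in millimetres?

3.5×10⁻⁴ × 200 × 0.57 = 0.03990 m
200–920 m: 1.9×10⁻⁴ × 720 × 0.2 = 0.02736 m
Δh = 0.03990 + 0.02736 = 0.06726 m

Δh = 67.3 mm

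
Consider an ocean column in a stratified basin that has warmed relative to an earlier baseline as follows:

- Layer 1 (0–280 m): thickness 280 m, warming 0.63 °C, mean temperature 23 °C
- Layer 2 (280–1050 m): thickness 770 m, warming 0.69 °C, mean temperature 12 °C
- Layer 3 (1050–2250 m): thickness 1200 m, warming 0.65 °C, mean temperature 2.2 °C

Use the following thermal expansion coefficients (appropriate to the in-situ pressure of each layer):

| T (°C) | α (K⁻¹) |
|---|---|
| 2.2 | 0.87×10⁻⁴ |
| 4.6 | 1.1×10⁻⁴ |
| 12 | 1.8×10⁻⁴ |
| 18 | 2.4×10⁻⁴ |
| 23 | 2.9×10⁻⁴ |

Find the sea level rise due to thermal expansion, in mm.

Layer 1 at 23 °C → α = 2.9×10⁻⁴ K⁻¹
Layer 2 at 12 °C → α = 1.8×10⁻⁴ K⁻¹
Layer 3 at 2.2 °C → α = 0.87×10⁻⁴ K⁻¹
0–280 m: 280 × 0.63 × 2.9×10⁻⁴ = 0.051156 m
280–1050 m: 0.69 × 770 × 1.8×10⁻⁴ = 0.095634 m
1050–2250 m: 0.65 × 1200 × 0.87×10⁻⁴ = 0.06786 m
Δh = 0.051156 + 0.095634 + 0.06786 = 0.21465 m

210 mm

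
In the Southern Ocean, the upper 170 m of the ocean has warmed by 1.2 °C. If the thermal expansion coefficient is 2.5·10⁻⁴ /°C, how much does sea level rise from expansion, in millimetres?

Δh = αΔT·H = 2.5×10⁻⁴ × 1.2 × 170 = 0.05100 m

Δh ≈ 51.0 mm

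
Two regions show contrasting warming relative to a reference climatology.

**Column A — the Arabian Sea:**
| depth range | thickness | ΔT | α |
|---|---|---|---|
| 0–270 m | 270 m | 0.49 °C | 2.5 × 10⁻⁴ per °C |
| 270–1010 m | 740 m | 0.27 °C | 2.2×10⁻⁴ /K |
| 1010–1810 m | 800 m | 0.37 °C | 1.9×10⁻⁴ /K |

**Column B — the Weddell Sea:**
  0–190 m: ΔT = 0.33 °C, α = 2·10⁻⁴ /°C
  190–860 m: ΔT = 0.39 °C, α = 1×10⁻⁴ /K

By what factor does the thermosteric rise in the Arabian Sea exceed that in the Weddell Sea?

a factor of 3.45

A 0–270 m: 2.5×10⁻⁴ × 0.49 × 270 = 0.033075 m
A Layer 2: 0.27 × 740 × 2.2×10⁻⁴ = 0.043956 m
A 1010–1810 m: 1.9×10⁻⁴ × 800 × 0.37 = 0.05624 m
A total: 0.133271 m
B 2×10⁻⁴ × 0.33 × 190 = 0.01254 m
B 190–860 m: 670 × 1×10⁻⁴ × 0.39 = 0.02613 m
B total: 0.03867 m
Ratio: 0.133271 / 0.03867 ≈ 3.446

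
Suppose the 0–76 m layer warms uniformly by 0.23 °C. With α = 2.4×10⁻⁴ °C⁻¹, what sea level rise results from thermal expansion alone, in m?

0.00420 m

Δh = αΔT·H = 2.4×10⁻⁴ × 0.23 × 76 = 0.0041952 m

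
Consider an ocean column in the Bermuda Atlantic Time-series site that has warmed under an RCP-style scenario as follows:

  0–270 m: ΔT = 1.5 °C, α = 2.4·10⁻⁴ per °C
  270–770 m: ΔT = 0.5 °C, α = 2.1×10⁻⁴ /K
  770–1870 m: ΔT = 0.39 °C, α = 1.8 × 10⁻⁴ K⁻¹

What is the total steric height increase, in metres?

270 × 2.4×10⁻⁴ × 1.5 = 0.09720 m
270–770 m: 500 × 0.5 × 2.1×10⁻⁴ = 0.05250 m
1.8×10⁻⁴ × 1100 × 0.39 = 0.07722 m
Δh = 0.09720 + 0.05250 + 0.07722 = 0.22692 m

Δh = 0.227 m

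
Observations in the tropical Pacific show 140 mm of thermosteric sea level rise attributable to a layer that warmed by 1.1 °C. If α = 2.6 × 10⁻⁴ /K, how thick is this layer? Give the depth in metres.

490 m

H = Δh/(αΔT) = 0.14 / (2.6×10⁻⁴ × 1.1) ≈ 489.5 m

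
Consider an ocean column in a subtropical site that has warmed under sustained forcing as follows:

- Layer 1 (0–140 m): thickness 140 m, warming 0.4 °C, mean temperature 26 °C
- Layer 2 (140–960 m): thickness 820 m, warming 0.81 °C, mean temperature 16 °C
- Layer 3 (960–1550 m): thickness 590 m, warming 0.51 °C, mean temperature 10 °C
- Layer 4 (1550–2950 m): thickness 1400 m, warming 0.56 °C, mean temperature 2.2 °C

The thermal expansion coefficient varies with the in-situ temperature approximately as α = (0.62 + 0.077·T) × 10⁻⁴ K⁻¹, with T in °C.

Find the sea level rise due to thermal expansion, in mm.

about 241 mm

Layer 1: α = (0.62 + 0.077×26)×10⁻⁴ = 2.622×10⁻⁴ K⁻¹
Layer 2: α = (0.62 + 0.077×16)×10⁻⁴ = 1.852×10⁻⁴ K⁻¹
Layer 3: α = (0.62 + 0.077×10)×10⁻⁴ = 1.39×10⁻⁴ K⁻¹
Layer 4: α = (0.62 + 0.077×2.2)×10⁻⁴ = 0.7894×10⁻⁴ K⁻¹
0–140 m: 0.4 × 140 × 2.622×10⁻⁴ = 0.0146832 m
1.852×10⁻⁴ × 820 × 0.81 = 0.12300984 m
960–1550 m: 1.39×10⁻⁴ × 0.51 × 590 = 0.0418251 m
Layer 4: 0.7894×10⁻⁴ × 1400 × 0.56 = 0.06188896 m
Δh = 0.0146832 + 0.12300984 + 0.0418251 + 0.06188896 = 0.2414071 m ≈ 241 mm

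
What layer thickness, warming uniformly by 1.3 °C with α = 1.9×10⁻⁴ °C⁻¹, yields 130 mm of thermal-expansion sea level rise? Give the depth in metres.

about 530 m

H = Δh/(αΔT) = 0.13 / (1.9×10⁻⁴ × 1.3) ≈ 526.3 m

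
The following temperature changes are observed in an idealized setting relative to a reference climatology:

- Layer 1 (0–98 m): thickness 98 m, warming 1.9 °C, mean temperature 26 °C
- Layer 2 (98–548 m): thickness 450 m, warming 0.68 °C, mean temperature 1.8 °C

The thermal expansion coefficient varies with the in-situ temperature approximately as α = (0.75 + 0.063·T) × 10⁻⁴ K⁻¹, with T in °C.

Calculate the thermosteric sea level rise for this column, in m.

Layer 1: α = (0.75 + 0.063×26)×10⁻⁴ = 2.388×10⁻⁴ K⁻¹
Layer 2: α = (0.75 + 0.063×1.8)×10⁻⁴ = 0.8634×10⁻⁴ K⁻¹
Layer 1: 2.388×10⁻⁴ × 1.9 × 98 = 0.04446456 m
Layer 2: 0.68 × 0.8634×10⁻⁴ × 450 = 0.02642004 m
Δh = 0.04446456 + 0.02642004 = 0.0708846 m ≈ 0.0709 m

0.0709 m of thermosteric rise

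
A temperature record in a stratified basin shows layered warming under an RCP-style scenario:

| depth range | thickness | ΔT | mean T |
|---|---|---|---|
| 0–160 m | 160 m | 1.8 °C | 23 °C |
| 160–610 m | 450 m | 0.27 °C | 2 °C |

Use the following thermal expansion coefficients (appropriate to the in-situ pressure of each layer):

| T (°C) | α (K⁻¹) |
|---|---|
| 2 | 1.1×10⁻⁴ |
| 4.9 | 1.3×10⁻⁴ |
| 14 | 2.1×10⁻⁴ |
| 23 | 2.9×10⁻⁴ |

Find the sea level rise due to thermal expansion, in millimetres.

Δh ≈ 96.9 mm

Layer 1 at 23 °C → α = 2.9×10⁻⁴ K⁻¹
Layer 2 at 2 °C → α = 1.1×10⁻⁴ K⁻¹
1.8 × 160 × 2.9×10⁻⁴ = 0.08352 m
Layer 2: 0.27 × 450 × 1.1×10⁻⁴ = 0.013365 m
Δh = 0.08352 + 0.013365 = 0.096885 m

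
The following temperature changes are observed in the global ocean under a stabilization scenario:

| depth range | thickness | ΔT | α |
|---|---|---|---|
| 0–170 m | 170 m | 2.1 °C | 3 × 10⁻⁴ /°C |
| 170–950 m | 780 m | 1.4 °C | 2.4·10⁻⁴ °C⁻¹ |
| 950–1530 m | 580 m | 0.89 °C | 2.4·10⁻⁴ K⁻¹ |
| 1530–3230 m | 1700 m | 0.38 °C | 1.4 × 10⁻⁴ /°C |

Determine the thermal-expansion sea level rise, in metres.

0–170 m: 170 × 3×10⁻⁴ × 2.1 = 0.10710 m
170–950 m: 780 × 1.4 × 2.4×10⁻⁴ = 0.26208 m
0.89 × 2.4×10⁻⁴ × 580 = 0.123888 m
Layer 4: 1.4×10⁻⁴ × 1700 × 0.38 = 0.09044 m
Δh = 0.10710 + 0.26208 + 0.123888 + 0.09044 = 0.583508 m ≈ 0.58 m

0.58 m of thermosteric rise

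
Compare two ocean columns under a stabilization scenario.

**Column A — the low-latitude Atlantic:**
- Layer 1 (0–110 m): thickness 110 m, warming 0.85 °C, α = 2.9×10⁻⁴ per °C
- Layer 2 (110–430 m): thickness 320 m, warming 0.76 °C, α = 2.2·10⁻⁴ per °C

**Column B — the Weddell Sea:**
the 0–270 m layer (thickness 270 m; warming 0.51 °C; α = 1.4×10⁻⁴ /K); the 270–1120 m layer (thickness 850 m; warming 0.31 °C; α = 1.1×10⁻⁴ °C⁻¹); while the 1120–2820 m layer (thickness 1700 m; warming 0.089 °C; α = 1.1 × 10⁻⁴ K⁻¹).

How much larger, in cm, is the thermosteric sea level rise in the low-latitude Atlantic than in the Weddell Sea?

Δh_A − Δh_B ≈ 1.57 cm

A Layer 1: 2.9×10⁻⁴ × 110 × 0.85 = 0.027115 m
A 110–430 m: 2.2×10⁻⁴ × 0.76 × 320 = 0.053504 m
A total: 0.080619 m
B 0.51 × 270 × 1.4×10⁻⁴ = 0.019278 m
B 270–1120 m: 1.1×10⁻⁴ × 850 × 0.31 = 0.028985 m
B 1.1×10⁻⁴ × 1700 × 0.089 = 0.016643 m
B total: 0.064906 m
Difference: 0.080619 − 0.064906 = 0.015713 m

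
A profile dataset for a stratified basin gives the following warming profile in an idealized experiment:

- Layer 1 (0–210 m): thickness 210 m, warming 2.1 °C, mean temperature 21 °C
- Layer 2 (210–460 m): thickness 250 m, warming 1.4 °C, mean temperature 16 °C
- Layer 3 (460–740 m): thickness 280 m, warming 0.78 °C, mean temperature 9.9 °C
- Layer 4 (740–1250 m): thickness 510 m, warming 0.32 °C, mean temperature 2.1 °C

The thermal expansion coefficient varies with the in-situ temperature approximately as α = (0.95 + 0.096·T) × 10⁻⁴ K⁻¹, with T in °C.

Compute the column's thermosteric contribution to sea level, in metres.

Layer 1: α = (0.95 + 0.096×21)×10⁻⁴ = 2.966×10⁻⁴ K⁻¹
Layer 2: α = (0.95 + 0.096×16)×10⁻⁴ = 2.486×10⁻⁴ K⁻¹
Layer 3: α = (0.95 + 0.096×9.9)×10⁻⁴ = 1.9004×10⁻⁴ K⁻¹
Layer 4: α = (0.95 + 0.096×2.1)×10⁻⁴ = 1.1516×10⁻⁴ K⁻¹
0–210 m: 2.966×10⁻⁴ × 210 × 2.1 = 0.1308006 m
Layer 2: 250 × 2.486×10⁻⁴ × 1.4 = 0.08701 m
0.78 × 1.9004×10⁻⁴ × 280 = 0.041504736 m
740–1250 m: 0.32 × 1.1516×10⁻⁴ × 510 = 0.018794112 m
Δh = 0.1308006 + 0.08701 + 0.041504736 + 0.018794112 = 0.278109448 m

0.278 m of thermosteric rise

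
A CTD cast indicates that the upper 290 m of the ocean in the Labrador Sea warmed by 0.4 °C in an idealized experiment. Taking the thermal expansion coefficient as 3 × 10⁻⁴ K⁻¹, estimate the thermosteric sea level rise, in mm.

34.8 mm of thermosteric rise

Δh = αΔT·H = 3×10⁻⁴ × 0.4 × 290 = 0.03480 m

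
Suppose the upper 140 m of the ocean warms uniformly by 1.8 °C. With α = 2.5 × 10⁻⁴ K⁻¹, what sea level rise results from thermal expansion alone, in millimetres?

Δh = αΔT·H = 2.5×10⁻⁴ × 1.8 × 140 = 0.06300 m

Δh = 63 mm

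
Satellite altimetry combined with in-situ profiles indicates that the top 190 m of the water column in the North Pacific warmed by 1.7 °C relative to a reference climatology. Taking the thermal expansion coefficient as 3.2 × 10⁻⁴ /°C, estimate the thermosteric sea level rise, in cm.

Δh = αΔT·H = 3.2×10⁻⁴ × 1.7 × 190 = 0.10336 m

10.3 cm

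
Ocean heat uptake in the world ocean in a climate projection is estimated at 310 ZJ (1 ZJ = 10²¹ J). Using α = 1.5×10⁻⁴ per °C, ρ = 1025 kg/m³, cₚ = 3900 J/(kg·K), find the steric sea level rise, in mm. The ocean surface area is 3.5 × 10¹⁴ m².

Per unit area: Q = 310×10²¹ / (3.5×10¹⁴) ≈ 8.857×10⁸ J/m²
Δh = αQ/(ρcₚ) = 1.5×10⁻⁴ × 8.857×10⁸ / (1025 × 3900) ≈ 0.033235 m

33 mm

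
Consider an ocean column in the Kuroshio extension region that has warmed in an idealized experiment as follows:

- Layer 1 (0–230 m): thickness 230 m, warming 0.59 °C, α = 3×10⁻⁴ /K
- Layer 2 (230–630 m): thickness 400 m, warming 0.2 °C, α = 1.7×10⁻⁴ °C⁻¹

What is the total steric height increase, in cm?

230 × 0.59 × 3×10⁻⁴ = 0.04071 m
230–630 m: 400 × 1.7×10⁻⁴ × 0.2 = 0.01360 m
Δh = 0.04071 + 0.01360 = 0.05431 m

Δh = 5.4 cm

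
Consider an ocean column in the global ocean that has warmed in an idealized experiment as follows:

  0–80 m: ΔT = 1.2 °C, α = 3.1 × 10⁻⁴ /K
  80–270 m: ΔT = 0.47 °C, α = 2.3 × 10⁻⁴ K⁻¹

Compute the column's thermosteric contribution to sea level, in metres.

about 0.050 m

1.2 × 3.1×10⁻⁴ × 80 = 0.02976 m
Layer 2: 0.47 × 190 × 2.3×10⁻⁴ = 0.020539 m
Δh = 0.02976 + 0.020539 = 0.050299 m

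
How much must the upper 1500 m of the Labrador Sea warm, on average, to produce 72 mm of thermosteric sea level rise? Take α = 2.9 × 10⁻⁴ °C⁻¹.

ΔT = Δh/(αH) = 0.072 / (2.9×10⁻⁴ × 1500) ≈ 0.1655 K

0.166 K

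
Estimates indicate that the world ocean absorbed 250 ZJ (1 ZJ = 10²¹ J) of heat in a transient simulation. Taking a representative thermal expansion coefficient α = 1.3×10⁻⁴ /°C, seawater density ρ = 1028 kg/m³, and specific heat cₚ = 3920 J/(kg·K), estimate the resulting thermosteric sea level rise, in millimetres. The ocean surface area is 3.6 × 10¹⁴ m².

Per unit area: Q = 250×10²¹ / (3.6×10¹⁴) ≈ 6.944×10⁸ J/m²
Δh = αQ/(ρcₚ) = 1.3×10⁻⁴ × 6.944×10⁸ / (1028 × 3920) ≈ 0.022401 m

about 22 mm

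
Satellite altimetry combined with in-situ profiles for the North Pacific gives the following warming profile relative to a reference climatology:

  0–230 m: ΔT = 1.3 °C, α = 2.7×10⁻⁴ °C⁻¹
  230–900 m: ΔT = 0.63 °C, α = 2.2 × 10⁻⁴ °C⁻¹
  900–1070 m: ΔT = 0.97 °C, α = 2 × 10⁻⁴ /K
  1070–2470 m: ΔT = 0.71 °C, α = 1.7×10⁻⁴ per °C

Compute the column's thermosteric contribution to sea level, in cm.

Δh ≈ 38 cm

0–230 m: 1.3 × 230 × 2.7×10⁻⁴ = 0.08073 m
Layer 2: 670 × 0.63 × 2.2×10⁻⁴ = 0.092862 m
170 × 0.97 × 2×10⁻⁴ = 0.03298 m
1070–2470 m: 1.7×10⁻⁴ × 1400 × 0.71 = 0.16898 m
Δh = 0.08073 + 0.092862 + 0.03298 + 0.16898 = 0.375552 m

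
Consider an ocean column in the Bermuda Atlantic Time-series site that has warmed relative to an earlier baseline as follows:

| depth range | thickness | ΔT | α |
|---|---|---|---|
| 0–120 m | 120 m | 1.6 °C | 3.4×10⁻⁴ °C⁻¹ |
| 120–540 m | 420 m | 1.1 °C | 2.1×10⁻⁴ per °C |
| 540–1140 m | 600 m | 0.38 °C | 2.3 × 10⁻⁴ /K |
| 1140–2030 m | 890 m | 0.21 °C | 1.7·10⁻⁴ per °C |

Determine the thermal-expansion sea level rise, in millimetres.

Δh = 247 mm

Layer 1: 120 × 3.4×10⁻⁴ × 1.6 = 0.06528 m
Layer 2: 2.1×10⁻⁴ × 420 × 1.1 = 0.09702 m
600 × 2.3×10⁻⁴ × 0.38 = 0.05244 m
Layer 4: 0.21 × 1.7×10⁻⁴ × 890 = 0.031773 m
Δh = 0.06528 + 0.09702 + 0.05244 + 0.031773 = 0.246513 m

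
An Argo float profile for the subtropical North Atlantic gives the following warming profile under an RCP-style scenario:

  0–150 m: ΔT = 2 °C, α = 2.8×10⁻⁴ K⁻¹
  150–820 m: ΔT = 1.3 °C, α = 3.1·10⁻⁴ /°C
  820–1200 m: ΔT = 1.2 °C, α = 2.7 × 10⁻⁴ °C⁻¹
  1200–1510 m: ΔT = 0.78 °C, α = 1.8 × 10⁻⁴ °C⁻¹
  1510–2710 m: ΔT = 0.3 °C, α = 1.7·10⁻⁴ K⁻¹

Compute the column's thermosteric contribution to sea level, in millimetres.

2.8×10⁻⁴ × 2 × 150 = 0.08400 m
150–820 m: 670 × 1.3 × 3.1×10⁻⁴ = 0.27001 m
820–1200 m: 380 × 1.2 × 2.7×10⁻⁴ = 0.12312 m
1200–1510 m: 0.78 × 310 × 1.8×10⁻⁴ = 0.043524 m
1510–2710 m: 1200 × 0.3 × 1.7×10⁻⁴ = 0.06120 m
Δh = 0.08400 + 0.27001 + 0.12312 + 0.043524 + 0.06120 = 0.581854 m

582 mm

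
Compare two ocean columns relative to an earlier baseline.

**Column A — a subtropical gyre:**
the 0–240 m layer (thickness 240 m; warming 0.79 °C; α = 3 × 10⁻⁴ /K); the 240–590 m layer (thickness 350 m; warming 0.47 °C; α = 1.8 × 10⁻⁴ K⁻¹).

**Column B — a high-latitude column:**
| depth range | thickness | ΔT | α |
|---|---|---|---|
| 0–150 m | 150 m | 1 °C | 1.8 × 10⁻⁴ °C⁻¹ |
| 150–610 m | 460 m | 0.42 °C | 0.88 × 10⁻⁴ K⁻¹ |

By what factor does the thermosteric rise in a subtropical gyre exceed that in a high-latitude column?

≈ 2.0×

A 0–240 m: 240 × 3×10⁻⁴ × 0.79 = 0.05688 m
A 240–590 m: 0.47 × 350 × 1.8×10⁻⁴ = 0.02961 m
A total: 0.08649 m
B Layer 1: 1.8×10⁻⁴ × 150 × 1 = 0.02700 m
B 150–610 m: 0.88×10⁻⁴ × 460 × 0.42 = 0.0170016 m
B total: 0.0440016 m
Ratio: 0.08649 / 0.0440016 ≈ 1.966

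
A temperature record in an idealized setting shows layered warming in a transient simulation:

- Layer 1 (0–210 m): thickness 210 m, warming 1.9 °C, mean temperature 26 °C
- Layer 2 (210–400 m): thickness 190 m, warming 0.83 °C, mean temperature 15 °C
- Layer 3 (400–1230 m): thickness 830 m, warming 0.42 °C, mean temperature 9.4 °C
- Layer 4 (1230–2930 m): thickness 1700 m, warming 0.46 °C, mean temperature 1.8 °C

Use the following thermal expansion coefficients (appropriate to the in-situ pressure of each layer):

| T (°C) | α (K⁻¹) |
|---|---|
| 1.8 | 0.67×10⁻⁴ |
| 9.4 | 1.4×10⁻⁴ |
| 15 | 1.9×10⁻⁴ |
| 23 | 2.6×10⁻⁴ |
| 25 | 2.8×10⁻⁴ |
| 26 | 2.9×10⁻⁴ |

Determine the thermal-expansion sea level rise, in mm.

Δh ≈ 247 mm

Layer 1 at 26 °C → α = 2.9×10⁻⁴ K⁻¹
Layer 2 at 15 °C → α = 1.9×10⁻⁴ K⁻¹
Layer 3 at 9.4 °C → α = 1.4×10⁻⁴ K⁻¹
Layer 4 at 1.8 °C → α = 0.67×10⁻⁴ K⁻¹
Layer 1: 210 × 1.9 × 2.9×10⁻⁴ = 0.11571 m
210–400 m: 0.83 × 1.9×10⁻⁴ × 190 = 0.029963 m
400–1230 m: 0.42 × 1.4×10⁻⁴ × 830 = 0.048804 m
0.67×10⁻⁴ × 1700 × 0.46 = 0.052394 m
Δh = 0.11571 + 0.029963 + 0.048804 + 0.052394 = 0.246871 m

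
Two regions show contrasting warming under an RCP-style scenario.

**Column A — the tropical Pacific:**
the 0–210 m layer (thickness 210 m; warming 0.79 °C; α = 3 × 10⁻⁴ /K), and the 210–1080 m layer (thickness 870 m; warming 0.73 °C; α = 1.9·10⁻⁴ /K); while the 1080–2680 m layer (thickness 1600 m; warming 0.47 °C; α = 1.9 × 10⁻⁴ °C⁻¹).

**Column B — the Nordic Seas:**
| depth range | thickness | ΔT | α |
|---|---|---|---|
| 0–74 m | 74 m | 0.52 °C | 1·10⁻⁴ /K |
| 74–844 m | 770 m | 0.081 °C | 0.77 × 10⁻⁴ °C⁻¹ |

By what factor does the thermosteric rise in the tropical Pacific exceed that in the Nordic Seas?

36.2

A 3×10⁻⁴ × 210 × 0.79 = 0.04977 m
A 210–1080 m: 0.73 × 1.9×10⁻⁴ × 870 = 0.120669 m
A Layer 3: 0.47 × 1600 × 1.9×10⁻⁴ = 0.14288 m
A total: 0.313319 m
B 1×10⁻⁴ × 0.52 × 74 = 0.003848 m
B 0.081 × 0.77×10⁻⁴ × 770 = 0.00480249 m
B total: 0.00865049 m
Ratio: 0.313319 / 0.00865049 ≈ 36.22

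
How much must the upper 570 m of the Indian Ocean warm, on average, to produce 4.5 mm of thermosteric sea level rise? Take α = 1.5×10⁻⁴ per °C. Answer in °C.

about 0.0526 °C

ΔT = Δh/(αH) = 0.0045 / (1.5×10⁻⁴ × 570) ≈ 0.05263 °C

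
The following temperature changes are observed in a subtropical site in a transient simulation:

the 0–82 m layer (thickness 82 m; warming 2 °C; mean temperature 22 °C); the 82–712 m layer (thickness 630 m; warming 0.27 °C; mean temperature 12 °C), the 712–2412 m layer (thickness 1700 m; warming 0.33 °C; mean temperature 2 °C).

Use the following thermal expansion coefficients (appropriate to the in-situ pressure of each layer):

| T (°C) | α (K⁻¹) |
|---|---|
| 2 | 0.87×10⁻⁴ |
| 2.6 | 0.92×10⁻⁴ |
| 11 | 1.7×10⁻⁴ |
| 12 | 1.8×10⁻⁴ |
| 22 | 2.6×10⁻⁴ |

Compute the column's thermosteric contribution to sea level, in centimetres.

Layer 1 at 22 °C → α = 2.6×10⁻⁴ K⁻¹
Layer 2 at 12 °C → α = 1.8×10⁻⁴ K⁻¹
Layer 3 at 2 °C → α = 0.87×10⁻⁴ K⁻¹
Layer 1: 2 × 2.6×10⁻⁴ × 82 = 0.04264 m
0.27 × 1.8×10⁻⁴ × 630 = 0.030618 m
712–2412 m: 0.87×10⁻⁴ × 1700 × 0.33 = 0.048807 m
Δh = 0.04264 + 0.030618 + 0.048807 = 0.122065 m

about 12 cm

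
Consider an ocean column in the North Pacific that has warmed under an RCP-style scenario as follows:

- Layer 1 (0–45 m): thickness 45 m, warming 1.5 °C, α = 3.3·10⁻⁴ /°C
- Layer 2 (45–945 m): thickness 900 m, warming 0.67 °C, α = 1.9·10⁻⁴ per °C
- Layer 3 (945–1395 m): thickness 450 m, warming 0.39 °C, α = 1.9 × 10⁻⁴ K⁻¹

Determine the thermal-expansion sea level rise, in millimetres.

0–45 m: 45 × 3.3×10⁻⁴ × 1.5 = 0.022275 m
45–945 m: 1.9×10⁻⁴ × 0.67 × 900 = 0.11457 m
0.39 × 450 × 1.9×10⁻⁴ = 0.033345 m
Δh = 0.022275 + 0.11457 + 0.033345 = 0.17019 m

about 170 mm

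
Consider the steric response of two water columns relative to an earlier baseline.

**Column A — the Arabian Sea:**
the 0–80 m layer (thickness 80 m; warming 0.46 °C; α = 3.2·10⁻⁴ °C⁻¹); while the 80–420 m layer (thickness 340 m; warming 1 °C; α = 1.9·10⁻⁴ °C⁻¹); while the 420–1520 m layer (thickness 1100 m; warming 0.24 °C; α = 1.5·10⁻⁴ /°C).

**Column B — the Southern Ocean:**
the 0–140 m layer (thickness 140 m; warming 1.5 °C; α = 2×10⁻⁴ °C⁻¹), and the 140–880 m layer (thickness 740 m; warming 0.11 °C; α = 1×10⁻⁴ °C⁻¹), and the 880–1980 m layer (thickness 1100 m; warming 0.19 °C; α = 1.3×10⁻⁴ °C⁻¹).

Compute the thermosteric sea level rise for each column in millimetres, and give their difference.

A: 116 mm; B: 77.3 mm; difference 38.7 mm

A Layer 1: 0.46 × 3.2×10⁻⁴ × 80 = 0.011776 m
A 80–420 m: 340 × 1 × 1.9×10⁻⁴ = 0.06460 m
A Layer 3: 1100 × 1.5×10⁻⁴ × 0.24 = 0.03960 m
A total: 0.115976 m
B 1.5 × 2×10⁻⁴ × 140 = 0.04200 m
B 140–880 m: 740 × 0.11 × 1×10⁻⁴ = 0.00814 m
B 1.3×10⁻⁴ × 1100 × 0.19 = 0.02717 m
B total: 0.07731 m
Difference: 0.115976 − 0.07731 = 0.038666 m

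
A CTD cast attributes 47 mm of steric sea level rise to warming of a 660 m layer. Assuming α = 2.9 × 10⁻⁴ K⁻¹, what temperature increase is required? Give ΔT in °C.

about 0.25 °C

ΔT = Δh/(αH) = 0.047 / (2.9×10⁻⁴ × 660) ≈ 0.2456 °C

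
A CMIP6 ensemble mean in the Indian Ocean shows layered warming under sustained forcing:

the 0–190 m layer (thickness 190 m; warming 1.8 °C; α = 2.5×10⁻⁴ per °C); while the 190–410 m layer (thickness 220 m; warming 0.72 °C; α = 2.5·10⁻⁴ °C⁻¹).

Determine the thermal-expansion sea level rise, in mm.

0–190 m: 190 × 2.5×10⁻⁴ × 1.8 = 0.08550 m
Layer 2: 2.5×10⁻⁴ × 0.72 × 220 = 0.03960 m
Δh = 0.08550 + 0.03960 = 0.12510 m ≈ 130 mm

Δh ≈ 130 mm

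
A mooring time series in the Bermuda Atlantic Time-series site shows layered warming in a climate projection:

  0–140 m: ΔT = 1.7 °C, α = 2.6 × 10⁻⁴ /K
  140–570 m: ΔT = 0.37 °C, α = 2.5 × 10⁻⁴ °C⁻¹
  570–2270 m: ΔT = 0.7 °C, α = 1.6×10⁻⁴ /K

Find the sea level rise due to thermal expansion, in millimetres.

Layer 1: 2.6×10⁻⁴ × 1.7 × 140 = 0.06188 m
Layer 2: 0.37 × 430 × 2.5×10⁻⁴ = 0.039775 m
570–2270 m: 1700 × 1.6×10⁻⁴ × 0.7 = 0.19040 m
Δh = 0.06188 + 0.039775 + 0.19040 = 0.292055 m

Δh = 292 mm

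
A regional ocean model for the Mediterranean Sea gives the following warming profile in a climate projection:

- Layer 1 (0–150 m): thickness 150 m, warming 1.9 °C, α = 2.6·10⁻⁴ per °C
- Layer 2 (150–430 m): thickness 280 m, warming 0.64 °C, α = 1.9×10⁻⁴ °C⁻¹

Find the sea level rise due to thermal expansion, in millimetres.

0–150 m: 150 × 1.9 × 2.6×10⁻⁴ = 0.07410 m
150–430 m: 280 × 1.9×10⁻⁴ × 0.64 = 0.034048 m
Δh = 0.07410 + 0.034048 = 0.108148 m ≈ 108 mm

108 mm of thermosteric rise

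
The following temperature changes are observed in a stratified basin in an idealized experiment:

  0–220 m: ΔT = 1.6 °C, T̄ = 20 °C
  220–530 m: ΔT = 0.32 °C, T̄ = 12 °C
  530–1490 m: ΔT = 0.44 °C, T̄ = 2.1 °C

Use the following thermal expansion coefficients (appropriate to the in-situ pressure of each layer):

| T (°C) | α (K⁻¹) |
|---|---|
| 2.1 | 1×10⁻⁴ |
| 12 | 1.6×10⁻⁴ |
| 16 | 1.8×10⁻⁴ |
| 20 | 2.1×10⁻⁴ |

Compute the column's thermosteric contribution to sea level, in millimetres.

130 mm of thermosteric rise

Layer 1 at 20 °C → α = 2.1×10⁻⁴ K⁻¹
Layer 2 at 12 °C → α = 1.6×10⁻⁴ K⁻¹
Layer 3 at 2.1 °C → α = 1×10⁻⁴ K⁻¹
Layer 1: 2.1×10⁻⁴ × 220 × 1.6 = 0.07392 m
Layer 2: 310 × 1.6×10⁻⁴ × 0.32 = 0.015872 m
530–1490 m: 960 × 0.44 × 1×10⁻⁴ = 0.04224 m
Δh = 0.07392 + 0.015872 + 0.04224 = 0.132032 m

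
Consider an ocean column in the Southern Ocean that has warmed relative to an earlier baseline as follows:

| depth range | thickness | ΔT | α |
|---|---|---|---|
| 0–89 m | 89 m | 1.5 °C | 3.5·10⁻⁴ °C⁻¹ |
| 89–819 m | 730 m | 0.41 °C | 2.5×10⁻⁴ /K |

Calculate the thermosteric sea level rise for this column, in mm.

0–89 m: 89 × 1.5 × 3.5×10⁻⁴ = 0.046725 m
2.5×10⁻⁴ × 730 × 0.41 = 0.074825 m
Δh = 0.046725 + 0.074825 = 0.12155 m

122 mm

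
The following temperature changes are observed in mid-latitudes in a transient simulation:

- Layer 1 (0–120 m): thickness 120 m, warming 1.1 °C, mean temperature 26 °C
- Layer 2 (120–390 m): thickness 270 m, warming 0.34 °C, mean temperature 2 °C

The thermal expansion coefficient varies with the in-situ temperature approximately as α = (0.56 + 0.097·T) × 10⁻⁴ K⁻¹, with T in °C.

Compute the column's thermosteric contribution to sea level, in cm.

Layer 1: α = (0.56 + 0.097×26)×10⁻⁴ = 3.082×10⁻⁴ K⁻¹
Layer 2: α = (0.56 + 0.097×2)×10⁻⁴ = 0.754×10⁻⁴ K⁻¹
Layer 1: 120 × 1.1 × 3.082×10⁻⁴ = 0.0406824 m
0.754×10⁻⁴ × 0.34 × 270 = 0.00692172 m
Δh = 0.0406824 + 0.00692172 = 0.04760412 m ≈ 4.76 cm

4.76 cm of thermosteric rise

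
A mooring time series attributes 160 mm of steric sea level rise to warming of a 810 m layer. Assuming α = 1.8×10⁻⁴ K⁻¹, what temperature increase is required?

1.1 °C

ΔT = Δh/(αH) = 0.16 / (1.8×10⁻⁴ × 810) ≈ 1.097 °C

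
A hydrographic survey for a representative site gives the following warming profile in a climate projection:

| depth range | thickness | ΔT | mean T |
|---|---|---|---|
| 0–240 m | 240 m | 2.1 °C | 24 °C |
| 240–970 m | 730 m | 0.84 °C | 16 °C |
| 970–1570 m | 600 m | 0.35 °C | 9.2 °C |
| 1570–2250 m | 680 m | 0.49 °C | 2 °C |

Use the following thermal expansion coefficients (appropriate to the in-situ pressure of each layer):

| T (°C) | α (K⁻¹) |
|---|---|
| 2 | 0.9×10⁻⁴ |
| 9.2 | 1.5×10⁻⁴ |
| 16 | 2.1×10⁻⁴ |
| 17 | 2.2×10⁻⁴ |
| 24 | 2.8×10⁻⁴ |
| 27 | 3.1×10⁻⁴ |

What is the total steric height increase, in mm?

Layer 1 at 24 °C → α = 2.8×10⁻⁴ K⁻¹
Layer 2 at 16 °C → α = 2.1×10⁻⁴ K⁻¹
Layer 3 at 9.2 °C → α = 1.5×10⁻⁴ K⁻¹
Layer 4 at 2 °C → α = 0.9×10⁻⁴ K⁻¹
2.1 × 240 × 2.8×10⁻⁴ = 0.14112 m
Layer 2: 0.84 × 730 × 2.1×10⁻⁴ = 0.128772 m
970–1570 m: 1.5×10⁻⁴ × 0.35 × 600 = 0.03150 m
0.49 × 0.9×10⁻⁴ × 680 = 0.029988 m
Δh = 0.14112 + 0.128772 + 0.03150 + 0.029988 = 0.33138 m

331 mm of thermosteric rise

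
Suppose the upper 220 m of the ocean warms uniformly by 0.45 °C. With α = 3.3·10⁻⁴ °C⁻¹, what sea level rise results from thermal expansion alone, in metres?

Δh = αΔT·H = 3.3×10⁻⁴ × 0.45 × 220 = 0.03267 m

0.033 m of thermosteric rise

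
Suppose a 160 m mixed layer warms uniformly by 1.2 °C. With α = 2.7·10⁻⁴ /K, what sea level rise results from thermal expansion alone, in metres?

Δh = αΔT·H = 2.7×10⁻⁴ × 1.2 × 160 = 0.05184 m

about 0.0518 m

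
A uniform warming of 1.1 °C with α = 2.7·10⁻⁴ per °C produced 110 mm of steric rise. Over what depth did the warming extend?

H ≈ 370 m

H = Δh/(αΔT) = 0.11 / (2.7×10⁻⁴ × 1.1) ≈ 370.4 m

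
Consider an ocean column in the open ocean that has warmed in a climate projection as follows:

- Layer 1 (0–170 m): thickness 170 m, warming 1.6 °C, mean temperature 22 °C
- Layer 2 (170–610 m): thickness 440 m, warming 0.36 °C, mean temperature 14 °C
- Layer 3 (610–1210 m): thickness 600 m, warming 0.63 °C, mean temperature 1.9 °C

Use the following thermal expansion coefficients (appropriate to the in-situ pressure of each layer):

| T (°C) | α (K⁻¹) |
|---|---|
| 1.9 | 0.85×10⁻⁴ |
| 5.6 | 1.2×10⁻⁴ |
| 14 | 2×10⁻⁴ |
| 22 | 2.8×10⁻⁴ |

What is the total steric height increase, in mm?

Layer 1 at 22 °C → α = 2.8×10⁻⁴ K⁻¹
Layer 2 at 14 °C → α = 2×10⁻⁴ K⁻¹
Layer 3 at 1.9 °C → α = 0.85×10⁻⁴ K⁻¹
0–170 m: 2.8×10⁻⁴ × 1.6 × 170 = 0.07616 m
170–610 m: 440 × 0.36 × 2×10⁻⁴ = 0.03168 m
0.63 × 600 × 0.85×10⁻⁴ = 0.03213 m
Δh = 0.07616 + 0.03168 + 0.03213 = 0.13997 m

140 mm of thermosteric rise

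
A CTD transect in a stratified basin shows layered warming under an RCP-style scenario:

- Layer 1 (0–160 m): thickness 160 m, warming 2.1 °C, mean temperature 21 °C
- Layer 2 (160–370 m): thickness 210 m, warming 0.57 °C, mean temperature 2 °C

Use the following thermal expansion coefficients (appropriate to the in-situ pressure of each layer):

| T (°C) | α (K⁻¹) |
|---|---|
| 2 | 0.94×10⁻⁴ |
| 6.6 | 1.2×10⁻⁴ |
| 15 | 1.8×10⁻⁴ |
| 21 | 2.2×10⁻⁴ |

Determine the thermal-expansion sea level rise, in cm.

Δh = 8.52 cm

Layer 1 at 21 °C → α = 2.2×10⁻⁴ K⁻¹
Layer 2 at 2 °C → α = 0.94×10⁻⁴ K⁻¹
0–160 m: 160 × 2.1 × 2.2×10⁻⁴ = 0.07392 m
Layer 2: 210 × 0.94×10⁻⁴ × 0.57 = 0.0112518 m
Δh = 0.07392 + 0.0112518 = 0.0851718 m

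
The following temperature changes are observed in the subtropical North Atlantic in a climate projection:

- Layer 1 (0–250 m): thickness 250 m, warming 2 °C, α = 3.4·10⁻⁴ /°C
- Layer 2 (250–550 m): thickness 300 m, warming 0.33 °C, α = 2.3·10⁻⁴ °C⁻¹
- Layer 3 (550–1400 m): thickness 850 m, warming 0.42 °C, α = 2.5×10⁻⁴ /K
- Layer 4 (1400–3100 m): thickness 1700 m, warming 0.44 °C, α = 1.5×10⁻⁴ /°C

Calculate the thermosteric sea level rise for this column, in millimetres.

about 390 mm

0–250 m: 250 × 2 × 3.4×10⁻⁴ = 0.17000 m
2.3×10⁻⁴ × 0.33 × 300 = 0.02277 m
850 × 0.42 × 2.5×10⁻⁴ = 0.08925 m
1400–3100 m: 1.5×10⁻⁴ × 0.44 × 1700 = 0.11220 m
Δh = 0.17000 + 0.02277 + 0.08925 + 0.11220 = 0.39422 m ≈ 390 mm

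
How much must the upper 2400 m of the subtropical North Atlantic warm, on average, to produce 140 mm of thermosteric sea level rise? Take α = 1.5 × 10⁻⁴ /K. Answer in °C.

ΔT = Δh/(αH) = 0.14 / (1.5×10⁻⁴ × 2400) ≈ 0.3889 °C

about 0.389 °C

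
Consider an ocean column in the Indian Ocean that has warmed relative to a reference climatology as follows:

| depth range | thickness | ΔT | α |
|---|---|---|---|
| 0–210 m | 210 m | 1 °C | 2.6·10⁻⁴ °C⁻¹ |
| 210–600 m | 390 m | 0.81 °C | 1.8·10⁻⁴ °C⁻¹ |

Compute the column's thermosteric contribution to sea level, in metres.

0.11 m

2.6×10⁻⁴ × 1 × 210 = 0.05460 m
390 × 0.81 × 1.8×10⁻⁴ = 0.056862 m
Δh = 0.05460 + 0.056862 = 0.111462 m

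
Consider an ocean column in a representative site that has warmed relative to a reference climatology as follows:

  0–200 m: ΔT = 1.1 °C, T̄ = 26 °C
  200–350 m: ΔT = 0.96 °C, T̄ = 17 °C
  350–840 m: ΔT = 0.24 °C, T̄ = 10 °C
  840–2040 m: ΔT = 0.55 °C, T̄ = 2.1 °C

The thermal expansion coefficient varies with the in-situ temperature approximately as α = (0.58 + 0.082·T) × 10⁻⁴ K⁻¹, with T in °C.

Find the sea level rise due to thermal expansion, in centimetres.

Layer 1: α = (0.58 + 0.082×26)×10⁻⁴ = 2.712×10⁻⁴ K⁻¹
Layer 2: α = (0.58 + 0.082×17)×10⁻⁴ = 1.974×10⁻⁴ K⁻¹
Layer 3: α = (0.58 + 0.082×10)×10⁻⁴ = 1.4×10⁻⁴ K⁻¹
Layer 4: α = (0.58 + 0.082×2.1)×10⁻⁴ = 0.7522×10⁻⁴ K⁻¹
0–200 m: 200 × 1.1 × 2.712×10⁻⁴ = 0.059664 m
Layer 2: 150 × 0.96 × 1.974×10⁻⁴ = 0.0284256 m
0.24 × 1.4×10⁻⁴ × 490 = 0.016464 m
840–2040 m: 0.7522×10⁻⁴ × 0.55 × 1200 = 0.0496452 m
Δh = 0.059664 + 0.0284256 + 0.016464 + 0.0496452 = 0.1541988 m

about 15.4 cm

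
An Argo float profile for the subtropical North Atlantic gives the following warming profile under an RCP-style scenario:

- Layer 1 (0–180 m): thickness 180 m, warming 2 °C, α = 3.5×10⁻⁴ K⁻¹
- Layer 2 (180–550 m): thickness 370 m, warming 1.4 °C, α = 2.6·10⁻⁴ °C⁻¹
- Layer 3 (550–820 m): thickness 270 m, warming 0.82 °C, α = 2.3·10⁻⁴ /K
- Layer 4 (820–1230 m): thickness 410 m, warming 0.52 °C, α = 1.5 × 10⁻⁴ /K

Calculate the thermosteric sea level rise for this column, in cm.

about 34.4 cm

180 × 3.5×10⁻⁴ × 2 = 0.12600 m
180–550 m: 1.4 × 370 × 2.6×10⁻⁴ = 0.13468 m
0.82 × 2.3×10⁻⁴ × 270 = 0.050922 m
0.52 × 410 × 1.5×10⁻⁴ = 0.03198 m
Δh = 0.12600 + 0.13468 + 0.050922 + 0.03198 = 0.343582 m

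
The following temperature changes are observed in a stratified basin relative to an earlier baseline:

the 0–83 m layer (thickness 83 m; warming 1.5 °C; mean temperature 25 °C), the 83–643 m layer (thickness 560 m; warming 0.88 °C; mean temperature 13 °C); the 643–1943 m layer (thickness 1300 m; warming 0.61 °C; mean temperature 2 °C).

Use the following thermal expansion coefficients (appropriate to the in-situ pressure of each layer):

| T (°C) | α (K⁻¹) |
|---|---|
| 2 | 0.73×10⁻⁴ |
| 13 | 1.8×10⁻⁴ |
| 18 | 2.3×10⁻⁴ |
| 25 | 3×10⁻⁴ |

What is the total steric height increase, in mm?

Layer 1 at 25 °C → α = 3×10⁻⁴ K⁻¹
Layer 2 at 13 °C → α = 1.8×10⁻⁴ K⁻¹
Layer 3 at 2 °C → α = 0.73×10⁻⁴ K⁻¹
3×10⁻⁴ × 83 × 1.5 = 0.03735 m
Layer 2: 0.88 × 1.8×10⁻⁴ × 560 = 0.088704 m
Layer 3: 1300 × 0.61 × 0.73×10⁻⁴ = 0.057889 m
Δh = 0.03735 + 0.088704 + 0.057889 = 0.183943 m

about 180 mm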